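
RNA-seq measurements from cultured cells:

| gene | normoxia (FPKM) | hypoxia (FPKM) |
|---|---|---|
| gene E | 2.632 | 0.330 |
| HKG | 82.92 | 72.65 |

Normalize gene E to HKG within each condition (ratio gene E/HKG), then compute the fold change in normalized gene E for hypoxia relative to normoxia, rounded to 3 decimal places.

gene E/HKG (normoxia) = 2.632 / 82.92 = 0.031741
gene E/HKG (hypoxia) = 0.330 / 72.65 = 0.0045423
Fold change = 0.0045423 / 0.031741 = 0.1431

0.143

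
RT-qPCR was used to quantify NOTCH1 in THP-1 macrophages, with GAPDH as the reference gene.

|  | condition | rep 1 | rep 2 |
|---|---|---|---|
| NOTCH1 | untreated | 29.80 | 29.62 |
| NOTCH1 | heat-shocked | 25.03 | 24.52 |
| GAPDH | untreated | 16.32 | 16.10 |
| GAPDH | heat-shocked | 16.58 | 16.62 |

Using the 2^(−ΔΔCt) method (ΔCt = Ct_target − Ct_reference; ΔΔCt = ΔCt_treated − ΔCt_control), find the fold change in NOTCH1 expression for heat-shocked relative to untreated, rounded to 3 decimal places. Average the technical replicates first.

Mean Ct: NOTCH1 untreated 29.710; NOTCH1 heat-shocked 24.775; GAPDH untreated 16.210; GAPDH heat-shocked 16.600
ΔCt(untreated) = 29.710 − 16.210 = 13.500
ΔCt(heat-shocked) = 24.775 − 16.600 = 8.175
ΔΔCt = 8.175 − 13.500 = -5.325
Fold change = 2^(−(-5.325)) = 2^5.325 = 40.0853

40.085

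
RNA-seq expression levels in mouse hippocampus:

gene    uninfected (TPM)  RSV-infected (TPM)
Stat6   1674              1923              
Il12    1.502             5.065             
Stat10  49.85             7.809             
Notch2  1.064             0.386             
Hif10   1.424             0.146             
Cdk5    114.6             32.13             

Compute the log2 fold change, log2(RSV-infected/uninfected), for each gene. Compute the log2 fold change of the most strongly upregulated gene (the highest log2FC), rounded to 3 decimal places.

1.754

log2(1923/1674) = 0.200  (Stat6)
log2(5.065/1.502) = 1.754  (Il12)
log2(7.809/49.85) = -2.674  (Stat10)
log2(0.386/1.064) = -1.463  (Notch2)
log2(0.146/1.424) = -3.286  (Hif10)
log2(32.13/114.6) = -1.835  (Cdk5)
Il12 is most strongly upregulated.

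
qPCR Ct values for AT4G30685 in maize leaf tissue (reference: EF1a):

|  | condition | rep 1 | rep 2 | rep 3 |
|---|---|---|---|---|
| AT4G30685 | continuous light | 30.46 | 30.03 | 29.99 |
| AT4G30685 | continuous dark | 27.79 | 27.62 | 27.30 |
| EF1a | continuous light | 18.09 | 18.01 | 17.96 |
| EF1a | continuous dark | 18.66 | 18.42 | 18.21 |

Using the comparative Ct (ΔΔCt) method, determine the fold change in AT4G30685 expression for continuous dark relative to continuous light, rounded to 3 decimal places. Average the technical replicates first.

Mean Ct: AT4G30685 continuous light 30.160; AT4G30685 continuous dark 27.570; EF1a continuous light 18.020; EF1a continuous dark 18.430
ΔCt(continuous light) = 30.160 − 18.020 = 12.140
ΔCt(continuous dark) = 27.570 − 18.430 = 9.140
ΔΔCt = 9.140 − 12.140 = -3.000
Fold change = 2^(−(-3.000)) = 2^3.000 = 8.0000

8.000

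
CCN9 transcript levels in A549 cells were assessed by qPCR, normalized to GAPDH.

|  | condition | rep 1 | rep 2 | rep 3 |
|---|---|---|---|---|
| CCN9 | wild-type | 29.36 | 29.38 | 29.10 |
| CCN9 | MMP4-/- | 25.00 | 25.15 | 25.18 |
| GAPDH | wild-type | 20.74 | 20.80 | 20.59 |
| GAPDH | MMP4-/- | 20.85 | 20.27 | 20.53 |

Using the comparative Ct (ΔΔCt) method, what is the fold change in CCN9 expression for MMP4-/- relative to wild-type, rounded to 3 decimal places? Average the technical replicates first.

16.111

Mean Ct: CCN9 wild-type 29.280; CCN9 MMP4-/- 25.110; GAPDH wild-type 20.710; GAPDH MMP4-/- 20.550
ΔCt(wild-type) = 29.280 − 20.710 = 8.570
ΔCt(MMP4-/-) = 25.110 − 20.550 = 4.560
ΔΔCt = 4.560 − 8.570 = -4.010
Fold change = 2^(−(-4.010)) = 2^4.010 = 16.1113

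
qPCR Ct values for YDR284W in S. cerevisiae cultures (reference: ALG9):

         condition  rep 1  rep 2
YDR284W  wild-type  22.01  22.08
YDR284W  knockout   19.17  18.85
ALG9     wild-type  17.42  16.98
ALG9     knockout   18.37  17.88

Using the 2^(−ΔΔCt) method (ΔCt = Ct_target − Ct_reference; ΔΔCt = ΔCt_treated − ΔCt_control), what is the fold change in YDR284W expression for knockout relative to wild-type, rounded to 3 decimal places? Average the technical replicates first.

Mean Ct: YDR284W wild-type 22.045; YDR284W knockout 19.010; ALG9 wild-type 17.200; ALG9 knockout 18.125
ΔCt(wild-type) = 22.045 − 17.200 = 4.845
ΔCt(knockout) = 19.010 − 18.125 = 0.885
ΔΔCt = 0.885 − 4.845 = -3.960
Fold change = 2^(−(-3.960)) = 2^3.960 = 15.5625

15.562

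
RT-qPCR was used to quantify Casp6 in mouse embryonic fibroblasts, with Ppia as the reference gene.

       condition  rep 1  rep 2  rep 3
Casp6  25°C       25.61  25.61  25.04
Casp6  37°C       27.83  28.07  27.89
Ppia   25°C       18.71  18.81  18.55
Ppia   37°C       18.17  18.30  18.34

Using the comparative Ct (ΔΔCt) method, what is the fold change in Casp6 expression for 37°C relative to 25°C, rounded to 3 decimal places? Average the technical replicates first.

Mean Ct: Casp6 25°C 25.420; Casp6 37°C 27.930; Ppia 25°C 18.690; Ppia 37°C 18.270
ΔCt(25°C) = 25.420 − 18.690 = 6.730
ΔCt(37°C) = 27.930 − 18.270 = 9.660
ΔΔCt = 9.660 − 6.730 = 2.930
Fold change = 2^(−2.930) = 0.1312

0.131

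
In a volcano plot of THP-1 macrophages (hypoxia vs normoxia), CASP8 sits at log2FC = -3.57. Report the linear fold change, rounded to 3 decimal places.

Fold change = 2^(-3.57) = 0.0842

0.084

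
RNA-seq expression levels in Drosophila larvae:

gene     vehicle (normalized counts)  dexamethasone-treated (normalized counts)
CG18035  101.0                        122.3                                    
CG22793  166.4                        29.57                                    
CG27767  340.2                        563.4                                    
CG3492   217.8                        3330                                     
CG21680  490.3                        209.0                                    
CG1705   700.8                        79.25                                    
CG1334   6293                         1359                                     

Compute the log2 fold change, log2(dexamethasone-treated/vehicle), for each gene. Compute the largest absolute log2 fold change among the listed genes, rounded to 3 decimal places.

log2(122.3/101.0) = 0.276  (CG18035)
log2(29.57/166.4) = -2.492  (CG22793)
log2(563.4/340.2) = 0.728  (CG27767)
log2(3330/217.8) = 3.934  (CG3492)
log2(209.0/490.3) = -1.230  (CG21680)
log2(79.25/700.8) = -3.145  (CG1705)
log2(1359/6293) = -2.211  (CG1334)
The largest magnitude belongs to CG3492.

3.934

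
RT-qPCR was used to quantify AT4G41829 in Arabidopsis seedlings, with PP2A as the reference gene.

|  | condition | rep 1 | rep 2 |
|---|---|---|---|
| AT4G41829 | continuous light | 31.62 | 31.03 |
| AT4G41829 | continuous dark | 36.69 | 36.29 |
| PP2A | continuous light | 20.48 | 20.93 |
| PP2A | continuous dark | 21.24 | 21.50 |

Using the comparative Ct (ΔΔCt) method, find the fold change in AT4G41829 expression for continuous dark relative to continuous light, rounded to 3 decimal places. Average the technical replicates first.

Mean Ct: AT4G41829 continuous light 31.325; AT4G41829 continuous dark 36.490; PP2A continuous light 20.705; PP2A continuous dark 21.370
ΔCt(continuous light) = 31.325 − 20.705 = 10.620
ΔCt(continuous dark) = 36.490 − 21.370 = 15.120
ΔΔCt = 15.120 − 10.620 = 4.500
Fold change = 2^(−4.500) = 0.0442

0.044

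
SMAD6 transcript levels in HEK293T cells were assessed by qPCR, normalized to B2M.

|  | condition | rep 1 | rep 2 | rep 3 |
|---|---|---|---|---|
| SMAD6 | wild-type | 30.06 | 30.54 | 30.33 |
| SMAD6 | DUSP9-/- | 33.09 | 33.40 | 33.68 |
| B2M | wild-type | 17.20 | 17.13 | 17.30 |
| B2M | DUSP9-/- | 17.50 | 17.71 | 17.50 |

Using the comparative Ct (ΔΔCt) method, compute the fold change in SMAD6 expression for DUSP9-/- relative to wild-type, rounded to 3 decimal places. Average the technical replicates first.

Mean Ct: SMAD6 wild-type 30.310; SMAD6 DUSP9-/- 33.390; B2M wild-type 17.210; B2M DUSP9-/- 17.570
ΔCt(wild-type) = 30.310 − 17.210 = 13.100
ΔCt(DUSP9-/-) = 33.390 − 17.570 = 15.820
ΔΔCt = 15.820 − 13.100 = 2.720
Fold change = 2^(−2.720) = 0.1518

0.152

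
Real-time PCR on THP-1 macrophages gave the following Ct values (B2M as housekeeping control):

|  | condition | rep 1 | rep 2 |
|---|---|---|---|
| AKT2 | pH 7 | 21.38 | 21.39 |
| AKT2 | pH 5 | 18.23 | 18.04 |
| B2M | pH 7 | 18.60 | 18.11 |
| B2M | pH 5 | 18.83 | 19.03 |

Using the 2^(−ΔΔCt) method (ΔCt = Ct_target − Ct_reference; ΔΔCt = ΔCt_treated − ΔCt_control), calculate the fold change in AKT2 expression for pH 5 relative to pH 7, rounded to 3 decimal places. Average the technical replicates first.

14.172

Mean Ct: AKT2 pH 7 21.385; AKT2 pH 5 18.135; B2M pH 7 18.355; B2M pH 5 18.930
ΔCt(pH 7) = 21.385 − 18.355 = 3.030
ΔCt(pH 5) = 18.135 − 18.930 = -0.795
ΔΔCt = -0.795 − 3.030 = -3.825
Fold change = 2^(−(-3.825)) = 2^3.825 = 14.1723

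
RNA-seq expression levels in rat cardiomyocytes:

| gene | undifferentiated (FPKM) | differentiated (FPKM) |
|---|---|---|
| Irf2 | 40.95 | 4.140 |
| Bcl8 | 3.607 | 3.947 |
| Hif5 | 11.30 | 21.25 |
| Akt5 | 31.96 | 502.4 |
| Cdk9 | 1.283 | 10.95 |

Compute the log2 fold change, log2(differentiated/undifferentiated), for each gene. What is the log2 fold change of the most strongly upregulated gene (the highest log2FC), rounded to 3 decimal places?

3.974

log2(4.140/40.95) = -3.306  (Irf2)
log2(3.947/3.607) = 0.130  (Bcl8)
log2(21.25/11.30) = 0.911  (Hif5)
log2(502.4/31.96) = 3.974  (Akt5)
log2(10.95/1.283) = 3.093  (Cdk9)
Akt5 is most strongly upregulated.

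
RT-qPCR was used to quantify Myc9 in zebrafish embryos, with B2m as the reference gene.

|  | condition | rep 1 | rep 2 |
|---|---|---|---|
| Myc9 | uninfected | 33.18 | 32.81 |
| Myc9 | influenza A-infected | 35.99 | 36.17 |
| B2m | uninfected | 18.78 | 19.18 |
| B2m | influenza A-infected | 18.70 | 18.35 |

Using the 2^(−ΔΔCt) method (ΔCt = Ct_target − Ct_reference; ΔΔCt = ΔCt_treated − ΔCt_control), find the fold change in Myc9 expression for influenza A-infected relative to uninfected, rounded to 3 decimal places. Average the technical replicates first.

0.086

Mean Ct: Myc9 uninfected 32.995; Myc9 influenza A-infected 36.080; B2m uninfected 18.980; B2m influenza A-infected 18.525
ΔCt(uninfected) = 32.995 − 18.980 = 14.015
ΔCt(influenza A-infected) = 36.080 − 18.525 = 17.555
ΔΔCt = 17.555 − 14.015 = 3.540
Fold change = 2^(−3.540) = 0.0860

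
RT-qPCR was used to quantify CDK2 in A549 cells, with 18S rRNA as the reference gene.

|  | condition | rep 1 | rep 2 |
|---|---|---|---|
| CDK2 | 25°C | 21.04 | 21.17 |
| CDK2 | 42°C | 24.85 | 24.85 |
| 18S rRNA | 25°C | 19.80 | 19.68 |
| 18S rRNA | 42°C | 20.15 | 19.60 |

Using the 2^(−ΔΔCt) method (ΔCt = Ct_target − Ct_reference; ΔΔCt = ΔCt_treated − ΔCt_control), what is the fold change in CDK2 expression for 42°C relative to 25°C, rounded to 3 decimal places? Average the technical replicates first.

0.082

Mean Ct: CDK2 25°C 21.105; CDK2 42°C 24.850; 18S rRNA 25°C 19.740; 18S rRNA 42°C 19.875
ΔCt(25°C) = 21.105 − 19.740 = 1.365
ΔCt(42°C) = 24.850 − 19.875 = 4.975
ΔΔCt = 4.975 − 1.365 = 3.610
Fold change = 2^(−3.610) = 0.0819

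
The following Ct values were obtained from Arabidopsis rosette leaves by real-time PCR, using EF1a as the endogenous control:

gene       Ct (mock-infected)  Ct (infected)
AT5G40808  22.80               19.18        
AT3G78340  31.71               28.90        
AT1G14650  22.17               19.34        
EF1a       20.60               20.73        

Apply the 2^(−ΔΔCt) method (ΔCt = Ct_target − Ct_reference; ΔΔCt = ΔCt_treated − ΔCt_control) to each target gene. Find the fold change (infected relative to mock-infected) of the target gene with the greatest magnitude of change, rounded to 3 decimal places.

AT5G40808: ΔΔCt = (19.18−20.73) − (22.80−20.60) = -1.55 − 2.20 = -3.75; fold change = 2^3.75 = 13.454
AT3G78340: ΔΔCt = (28.90−20.73) − (31.71−20.60) = 8.17 − 11.11 = -2.94; fold change = 2^2.94 = 7.674
AT1G14650: ΔΔCt = (19.34−20.73) − (22.17−20.60) = -1.39 − 1.57 = -2.96; fold change = 2^2.96 = 7.781
AT5G40808 has the largest |ΔΔCt| = 3.75.

13.454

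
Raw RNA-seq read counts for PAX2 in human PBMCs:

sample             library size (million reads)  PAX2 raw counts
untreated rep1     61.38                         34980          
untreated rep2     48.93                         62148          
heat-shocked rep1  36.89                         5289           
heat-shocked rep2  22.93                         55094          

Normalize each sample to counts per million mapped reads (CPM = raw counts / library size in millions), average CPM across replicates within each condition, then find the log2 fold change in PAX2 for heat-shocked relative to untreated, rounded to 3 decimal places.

CPM(untreated rep1) = 34980 / 61.38 = 569.8925
CPM(untreated rep2) = 62148 / 48.93 = 1270.1410
CPM(heat-shocked rep1) = 5289 / 36.89 = 143.3722
CPM(heat-shocked rep2) = 55094 / 22.93 = 2402.7039
mean CPM(untreated) = 920.0167; mean CPM(heat-shocked) = 1273.0380
Fold change = 1273.0380 / 920.0167 = 1.38371
log2(1.38371) = 0.4685

0.469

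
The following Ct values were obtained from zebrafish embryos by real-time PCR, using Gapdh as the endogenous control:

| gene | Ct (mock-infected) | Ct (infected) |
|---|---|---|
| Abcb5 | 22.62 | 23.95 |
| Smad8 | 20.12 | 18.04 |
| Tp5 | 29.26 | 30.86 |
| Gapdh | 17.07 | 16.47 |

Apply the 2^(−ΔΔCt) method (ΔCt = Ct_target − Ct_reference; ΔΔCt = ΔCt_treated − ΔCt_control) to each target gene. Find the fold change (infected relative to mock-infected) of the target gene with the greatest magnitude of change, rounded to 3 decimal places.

0.218

Abcb5: ΔΔCt = (23.95−16.47) − (22.62−17.07) = 7.48 − 5.55 = 1.93; fold change = 2^-1.93 = 0.262
Smad8: ΔΔCt = (18.04−16.47) − (20.12−17.07) = 1.57 − 3.05 = -1.48; fold change = 2^1.48 = 2.789
Tp5: ΔΔCt = (30.86−16.47) − (29.26−17.07) = 14.39 − 12.19 = 2.20; fold change = 2^-2.20 = 0.218
Tp5 has the largest |ΔΔCt| = 2.20.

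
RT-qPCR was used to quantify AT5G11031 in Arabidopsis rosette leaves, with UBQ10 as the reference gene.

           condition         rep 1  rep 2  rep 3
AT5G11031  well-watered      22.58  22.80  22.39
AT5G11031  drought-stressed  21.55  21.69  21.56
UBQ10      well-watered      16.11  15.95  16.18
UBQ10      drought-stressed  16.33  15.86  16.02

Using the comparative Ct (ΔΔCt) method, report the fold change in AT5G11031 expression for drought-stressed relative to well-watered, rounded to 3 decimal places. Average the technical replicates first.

Mean Ct: AT5G11031 well-watered 22.590; AT5G11031 drought-stressed 21.600; UBQ10 well-watered 16.080; UBQ10 drought-stressed 16.070
ΔCt(well-watered) = 22.590 − 16.080 = 6.510
ΔCt(drought-stressed) = 21.600 − 16.070 = 5.530
ΔΔCt = 5.530 − 6.510 = -0.980
Fold change = 2^(−(-0.980)) = 2^0.980 = 1.9725

1.972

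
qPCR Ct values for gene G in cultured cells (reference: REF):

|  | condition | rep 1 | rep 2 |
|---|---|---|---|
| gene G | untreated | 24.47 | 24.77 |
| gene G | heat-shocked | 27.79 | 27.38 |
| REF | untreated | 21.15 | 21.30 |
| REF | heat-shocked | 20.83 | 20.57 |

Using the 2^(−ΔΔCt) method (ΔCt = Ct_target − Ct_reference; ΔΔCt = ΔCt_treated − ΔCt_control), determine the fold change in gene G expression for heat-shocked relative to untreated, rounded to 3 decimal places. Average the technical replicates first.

0.089

Mean Ct: gene G untreated 24.620; gene G heat-shocked 27.585; REF untreated 21.225; REF heat-shocked 20.700
ΔCt(untreated) = 24.620 − 21.225 = 3.395
ΔCt(heat-shocked) = 27.585 − 20.700 = 6.885
ΔΔCt = 6.885 − 3.395 = 3.490
Fold change = 2^(−3.490) = 0.0890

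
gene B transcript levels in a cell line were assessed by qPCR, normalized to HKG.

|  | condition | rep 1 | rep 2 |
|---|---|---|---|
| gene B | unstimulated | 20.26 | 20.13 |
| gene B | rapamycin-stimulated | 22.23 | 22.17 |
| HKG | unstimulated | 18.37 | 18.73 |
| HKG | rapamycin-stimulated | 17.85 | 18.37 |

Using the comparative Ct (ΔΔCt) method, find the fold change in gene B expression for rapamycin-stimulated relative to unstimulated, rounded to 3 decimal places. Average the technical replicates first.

0.184

Mean Ct: gene B unstimulated 20.195; gene B rapamycin-stimulated 22.200; HKG unstimulated 18.550; HKG rapamycin-stimulated 18.110
ΔCt(unstimulated) = 20.195 − 18.550 = 1.645
ΔCt(rapamycin-stimulated) = 22.200 − 18.110 = 4.090
ΔΔCt = 4.090 − 1.645 = 2.445
Fold change = 2^(−2.445) = 0.1836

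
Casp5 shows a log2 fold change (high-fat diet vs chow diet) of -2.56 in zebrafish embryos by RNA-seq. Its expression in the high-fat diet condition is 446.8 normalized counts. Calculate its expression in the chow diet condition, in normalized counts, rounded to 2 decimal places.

2634.81

Fold change = 2^(-2.56) = 0.1696
chow diet expression = 446.8 / 0.1696 = 2634.81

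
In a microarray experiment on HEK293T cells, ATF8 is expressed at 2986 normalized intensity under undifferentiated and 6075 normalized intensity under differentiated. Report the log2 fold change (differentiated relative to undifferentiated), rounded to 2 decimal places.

1.02

Fold change = 6075 / 2986 = 2.0345
log2(2.0345) = 1.025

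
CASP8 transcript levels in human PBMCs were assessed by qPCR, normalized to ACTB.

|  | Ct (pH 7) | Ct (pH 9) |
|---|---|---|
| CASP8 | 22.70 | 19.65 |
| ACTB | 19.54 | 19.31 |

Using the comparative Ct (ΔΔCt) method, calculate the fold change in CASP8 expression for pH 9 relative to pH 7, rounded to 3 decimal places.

ΔCt(pH 7) = 22.700 − 19.540 = 3.160
ΔCt(pH 9) = 19.650 − 19.310 = 0.340
ΔΔCt = 0.340 − 3.160 = -2.820
Fold change = 2^(−(-2.820)) = 2^2.820 = 7.0616

7.062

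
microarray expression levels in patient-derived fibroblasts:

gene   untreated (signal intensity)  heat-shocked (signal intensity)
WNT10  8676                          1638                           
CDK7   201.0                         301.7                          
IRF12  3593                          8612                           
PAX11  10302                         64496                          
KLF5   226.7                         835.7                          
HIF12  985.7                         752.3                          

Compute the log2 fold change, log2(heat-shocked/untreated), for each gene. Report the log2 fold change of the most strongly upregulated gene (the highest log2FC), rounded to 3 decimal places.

log2(1638/8676) = -2.405  (WNT10)
log2(301.7/201.0) = 0.586  (CDK7)
log2(8612/3593) = 1.261  (IRF12)
log2(64496/10302) = 2.646  (PAX11)
log2(835.7/226.7) = 1.882  (KLF5)
log2(752.3/985.7) = -0.390  (HIF12)
PAX11 is most strongly upregulated.

2.646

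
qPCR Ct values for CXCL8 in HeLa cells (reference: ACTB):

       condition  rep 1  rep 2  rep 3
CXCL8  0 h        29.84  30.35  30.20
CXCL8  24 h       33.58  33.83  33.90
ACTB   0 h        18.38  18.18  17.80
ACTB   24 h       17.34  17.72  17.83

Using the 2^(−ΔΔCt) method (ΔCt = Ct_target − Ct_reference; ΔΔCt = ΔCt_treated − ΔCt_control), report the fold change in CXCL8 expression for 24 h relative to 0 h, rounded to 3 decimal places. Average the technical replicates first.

Mean Ct: CXCL8 0 h 30.130; CXCL8 24 h 33.770; ACTB 0 h 18.120; ACTB 24 h 17.630
ΔCt(0 h) = 30.130 − 18.120 = 12.010
ΔCt(24 h) = 33.770 − 17.630 = 16.140
ΔΔCt = 16.140 − 12.010 = 4.130
Fold change = 2^(−4.130) = 0.0571

0.057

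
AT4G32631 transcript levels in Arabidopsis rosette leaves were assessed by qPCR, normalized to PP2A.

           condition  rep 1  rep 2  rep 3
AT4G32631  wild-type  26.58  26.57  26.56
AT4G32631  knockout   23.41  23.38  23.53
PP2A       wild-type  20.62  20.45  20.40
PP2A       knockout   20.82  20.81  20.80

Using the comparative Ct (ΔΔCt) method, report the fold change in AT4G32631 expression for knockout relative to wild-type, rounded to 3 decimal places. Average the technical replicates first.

10.928

Mean Ct: AT4G32631 wild-type 26.570; AT4G32631 knockout 23.440; PP2A wild-type 20.490; PP2A knockout 20.810
ΔCt(wild-type) = 26.570 − 20.490 = 6.080
ΔCt(knockout) = 23.440 − 20.810 = 2.630
ΔΔCt = 2.630 − 6.080 = -3.450
Fold change = 2^(−(-3.450)) = 2^3.450 = 10.9283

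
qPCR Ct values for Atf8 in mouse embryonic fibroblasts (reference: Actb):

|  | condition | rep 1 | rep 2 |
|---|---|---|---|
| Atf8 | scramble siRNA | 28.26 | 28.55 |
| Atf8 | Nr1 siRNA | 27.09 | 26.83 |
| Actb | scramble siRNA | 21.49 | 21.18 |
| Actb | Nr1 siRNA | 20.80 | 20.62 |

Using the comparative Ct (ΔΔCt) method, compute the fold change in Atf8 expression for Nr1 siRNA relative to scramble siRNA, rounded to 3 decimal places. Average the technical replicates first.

Mean Ct: Atf8 scramble siRNA 28.405; Atf8 Nr1 siRNA 26.960; Actb scramble siRNA 21.335; Actb Nr1 siRNA 20.710
ΔCt(scramble siRNA) = 28.405 − 21.335 = 7.070
ΔCt(Nr1 siRNA) = 26.960 − 20.710 = 6.250
ΔΔCt = 6.250 − 7.070 = -0.820
Fold change = 2^(−(-0.820)) = 2^0.820 = 1.7654

1.765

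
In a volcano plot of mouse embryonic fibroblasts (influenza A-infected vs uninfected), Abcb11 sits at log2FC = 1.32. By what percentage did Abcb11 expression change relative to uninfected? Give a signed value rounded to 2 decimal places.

149.67%

Fold change = 2^(1.32) = 2.4967
Percent change = (FC − 1) × 100% = (2.4967 − 1) × 100 = 149.67%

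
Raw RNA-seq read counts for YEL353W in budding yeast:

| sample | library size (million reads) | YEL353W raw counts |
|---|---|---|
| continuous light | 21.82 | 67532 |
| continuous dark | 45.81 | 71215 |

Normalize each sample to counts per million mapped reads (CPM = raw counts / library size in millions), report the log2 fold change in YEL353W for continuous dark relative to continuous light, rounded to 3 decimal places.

CPM(continuous light) = 67532 / 21.82 = 3094.9588
CPM(continuous dark) = 71215 / 45.81 = 1554.5732
Fold change = 1554.5732 / 3094.9588 = 0.50229
log2(0.50229) = -0.9934

-0.993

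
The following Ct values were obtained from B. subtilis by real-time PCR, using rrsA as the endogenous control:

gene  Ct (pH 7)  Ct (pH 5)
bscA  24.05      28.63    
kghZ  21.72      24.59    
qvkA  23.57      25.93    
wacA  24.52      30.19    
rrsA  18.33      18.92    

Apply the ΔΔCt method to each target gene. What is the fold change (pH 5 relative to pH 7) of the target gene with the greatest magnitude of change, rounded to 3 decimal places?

bscA: ΔΔCt = (28.63−18.92) − (24.05−18.33) = 9.71 − 5.72 = 3.99; fold change = 2^-3.99 = 0.063
kghZ: ΔΔCt = (24.59−18.92) − (21.72−18.33) = 5.67 − 3.39 = 2.28; fold change = 2^-2.28 = 0.206
qvkA: ΔΔCt = (25.93−18.92) − (23.57−18.33) = 7.01 − 5.24 = 1.77; fold change = 2^-1.77 = 0.293
wacA: ΔΔCt = (30.19−18.92) − (24.52−18.33) = 11.27 − 6.19 = 5.08; fold change = 2^-5.08 = 0.030
wacA has the largest |ΔΔCt| = 5.08.

0.030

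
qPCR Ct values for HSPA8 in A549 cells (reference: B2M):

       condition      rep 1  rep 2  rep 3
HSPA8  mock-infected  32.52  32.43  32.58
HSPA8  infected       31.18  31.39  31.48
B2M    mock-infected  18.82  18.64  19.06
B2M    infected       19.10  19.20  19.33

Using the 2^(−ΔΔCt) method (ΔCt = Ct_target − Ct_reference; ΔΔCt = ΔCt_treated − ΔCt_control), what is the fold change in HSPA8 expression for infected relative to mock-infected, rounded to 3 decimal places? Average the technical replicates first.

Mean Ct: HSPA8 mock-infected 32.510; HSPA8 infected 31.350; B2M mock-infected 18.840; B2M infected 19.210
ΔCt(mock-infected) = 32.510 − 18.840 = 13.670
ΔCt(infected) = 31.350 − 19.210 = 12.140
ΔΔCt = 12.140 − 13.670 = -1.530
Fold change = 2^(−(-1.530)) = 2^1.530 = 2.8879

2.888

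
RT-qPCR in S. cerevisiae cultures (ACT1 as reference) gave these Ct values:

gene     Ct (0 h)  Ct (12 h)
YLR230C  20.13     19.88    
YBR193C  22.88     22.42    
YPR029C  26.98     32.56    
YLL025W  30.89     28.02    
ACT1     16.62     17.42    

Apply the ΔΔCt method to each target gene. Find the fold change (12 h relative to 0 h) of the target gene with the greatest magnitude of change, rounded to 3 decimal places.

0.036

YLR230C: ΔΔCt = (19.88−17.42) − (20.13−16.62) = 2.46 − 3.51 = -1.05; fold change = 2^1.05 = 2.071
YBR193C: ΔΔCt = (22.42−17.42) − (22.88−16.62) = 5.00 − 6.26 = -1.26; fold change = 2^1.26 = 2.395
YPR029C: ΔΔCt = (32.56−17.42) − (26.98−16.62) = 15.14 − 10.36 = 4.78; fold change = 2^-4.78 = 0.036
YLL025W: ΔΔCt = (28.02−17.42) − (30.89−16.62) = 10.60 − 14.27 = -3.67; fold change = 2^3.67 = 12.729
YPR029C has the largest |ΔΔCt| = 4.78.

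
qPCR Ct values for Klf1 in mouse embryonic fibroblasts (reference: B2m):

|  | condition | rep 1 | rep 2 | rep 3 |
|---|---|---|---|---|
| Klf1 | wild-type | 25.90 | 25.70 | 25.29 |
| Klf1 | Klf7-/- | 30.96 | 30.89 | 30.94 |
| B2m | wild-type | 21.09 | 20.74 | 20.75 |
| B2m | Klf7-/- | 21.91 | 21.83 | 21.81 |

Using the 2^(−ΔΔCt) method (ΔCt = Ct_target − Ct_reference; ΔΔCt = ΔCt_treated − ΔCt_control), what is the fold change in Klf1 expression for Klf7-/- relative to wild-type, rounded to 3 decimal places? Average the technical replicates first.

0.050

Mean Ct: Klf1 wild-type 25.630; Klf1 Klf7-/- 30.930; B2m wild-type 20.860; B2m Klf7-/- 21.850
ΔCt(wild-type) = 25.630 − 20.860 = 4.770
ΔCt(Klf7-/-) = 30.930 − 21.850 = 9.080
ΔΔCt = 9.080 − 4.770 = 4.310
Fold change = 2^(−4.310) = 0.0504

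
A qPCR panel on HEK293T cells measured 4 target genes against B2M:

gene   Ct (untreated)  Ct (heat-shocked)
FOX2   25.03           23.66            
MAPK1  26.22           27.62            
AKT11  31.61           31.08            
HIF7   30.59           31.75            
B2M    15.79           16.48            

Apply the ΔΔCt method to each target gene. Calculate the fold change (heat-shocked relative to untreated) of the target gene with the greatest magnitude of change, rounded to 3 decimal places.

FOX2: ΔΔCt = (23.66−16.48) − (25.03−15.79) = 7.18 − 9.24 = -2.06; fold change = 2^2.06 = 4.170
MAPK1: ΔΔCt = (27.62−16.48) − (26.22−15.79) = 11.14 − 10.43 = 0.71; fold change = 2^-0.71 = 0.611
AKT11: ΔΔCt = (31.08−16.48) − (31.61−15.79) = 14.60 − 15.82 = -1.22; fold change = 2^1.22 = 2.329
HIF7: ΔΔCt = (31.75−16.48) − (30.59−15.79) = 15.27 − 14.80 = 0.47; fold change = 2^-0.47 = 0.722
FOX2 has the largest |ΔΔCt| = 2.06.

4.170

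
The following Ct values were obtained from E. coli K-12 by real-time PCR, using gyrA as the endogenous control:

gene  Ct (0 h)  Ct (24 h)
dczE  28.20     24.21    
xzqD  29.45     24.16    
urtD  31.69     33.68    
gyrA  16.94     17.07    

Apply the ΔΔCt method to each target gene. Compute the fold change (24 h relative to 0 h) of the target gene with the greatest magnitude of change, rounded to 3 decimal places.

42.814

dczE: ΔΔCt = (24.21−17.07) − (28.20−16.94) = 7.14 − 11.26 = -4.12; fold change = 2^4.12 = 17.388
xzqD: ΔΔCt = (24.16−17.07) − (29.45−16.94) = 7.09 − 12.51 = -5.42; fold change = 2^5.42 = 42.814
urtD: ΔΔCt = (33.68−17.07) − (31.69−16.94) = 16.61 − 14.75 = 1.86; fold change = 2^-1.86 = 0.275
xzqD has the largest |ΔΔCt| = 5.42.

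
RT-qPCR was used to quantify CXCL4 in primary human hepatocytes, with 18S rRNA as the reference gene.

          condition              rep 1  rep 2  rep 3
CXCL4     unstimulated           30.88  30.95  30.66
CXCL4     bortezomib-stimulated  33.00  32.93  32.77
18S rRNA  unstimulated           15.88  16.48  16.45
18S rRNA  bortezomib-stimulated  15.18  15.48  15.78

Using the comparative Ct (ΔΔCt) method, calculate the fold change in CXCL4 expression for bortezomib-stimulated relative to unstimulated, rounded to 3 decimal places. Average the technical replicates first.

Mean Ct: CXCL4 unstimulated 30.830; CXCL4 bortezomib-stimulated 32.900; 18S rRNA unstimulated 16.270; 18S rRNA bortezomib-stimulated 15.480
ΔCt(unstimulated) = 30.830 − 16.270 = 14.560
ΔCt(bortezomib-stimulated) = 32.900 − 15.480 = 17.420
ΔΔCt = 17.420 − 14.560 = 2.860
Fold change = 2^(−2.860) = 0.1377

0.138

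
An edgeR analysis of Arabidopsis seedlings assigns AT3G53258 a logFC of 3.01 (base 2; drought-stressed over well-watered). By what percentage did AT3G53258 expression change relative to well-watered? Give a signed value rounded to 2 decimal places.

Fold change = 2^(3.01) = 8.0556
Percent change = (FC − 1) × 100% = (8.0556 − 1) × 100 = 705.56%

705.56%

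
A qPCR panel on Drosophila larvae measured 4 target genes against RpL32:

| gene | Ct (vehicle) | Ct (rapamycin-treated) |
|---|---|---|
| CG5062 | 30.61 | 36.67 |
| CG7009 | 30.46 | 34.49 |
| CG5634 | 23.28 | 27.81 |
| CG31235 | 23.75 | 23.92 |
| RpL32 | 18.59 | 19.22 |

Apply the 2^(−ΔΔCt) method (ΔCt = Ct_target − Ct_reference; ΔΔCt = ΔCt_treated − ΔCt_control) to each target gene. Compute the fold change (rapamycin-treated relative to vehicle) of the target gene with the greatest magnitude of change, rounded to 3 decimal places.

CG5062: ΔΔCt = (36.67−19.22) − (30.61−18.59) = 17.45 − 12.02 = 5.43; fold change = 2^-5.43 = 0.023
CG7009: ΔΔCt = (34.49−19.22) − (30.46−18.59) = 15.27 − 11.87 = 3.40; fold change = 2^-3.40 = 0.095
CG5634: ΔΔCt = (27.81−19.22) − (23.28−18.59) = 8.59 − 4.69 = 3.90; fold change = 2^-3.90 = 0.067
CG31235: ΔΔCt = (23.92−19.22) − (23.75−18.59) = 4.70 − 5.16 = -0.46; fold change = 2^0.46 = 1.376
CG5062 has the largest |ΔΔCt| = 5.43.

0.023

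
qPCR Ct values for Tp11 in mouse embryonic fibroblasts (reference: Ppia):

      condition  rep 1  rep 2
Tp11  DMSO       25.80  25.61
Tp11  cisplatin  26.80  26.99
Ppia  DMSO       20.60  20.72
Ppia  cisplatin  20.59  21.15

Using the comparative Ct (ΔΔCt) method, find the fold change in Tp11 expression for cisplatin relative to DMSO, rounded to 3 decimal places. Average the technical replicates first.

0.507

Mean Ct: Tp11 DMSO 25.705; Tp11 cisplatin 26.895; Ppia DMSO 20.660; Ppia cisplatin 20.870
ΔCt(DMSO) = 25.705 − 20.660 = 5.045
ΔCt(cisplatin) = 26.895 − 20.870 = 6.025
ΔΔCt = 6.025 − 5.045 = 0.980
Fold change = 2^(−0.980) = 0.5070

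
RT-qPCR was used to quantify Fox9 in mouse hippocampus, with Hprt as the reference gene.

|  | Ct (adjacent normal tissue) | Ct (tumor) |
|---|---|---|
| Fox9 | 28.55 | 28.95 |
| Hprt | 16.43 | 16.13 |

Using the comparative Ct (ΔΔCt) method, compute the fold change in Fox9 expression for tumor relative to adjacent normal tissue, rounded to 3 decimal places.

ΔCt(adjacent normal tissue) = 28.550 − 16.430 = 12.120
ΔCt(tumor) = 28.950 − 16.130 = 12.820
ΔΔCt = 12.820 − 12.120 = 0.700
Fold change = 2^(−0.700) = 0.6156

0.616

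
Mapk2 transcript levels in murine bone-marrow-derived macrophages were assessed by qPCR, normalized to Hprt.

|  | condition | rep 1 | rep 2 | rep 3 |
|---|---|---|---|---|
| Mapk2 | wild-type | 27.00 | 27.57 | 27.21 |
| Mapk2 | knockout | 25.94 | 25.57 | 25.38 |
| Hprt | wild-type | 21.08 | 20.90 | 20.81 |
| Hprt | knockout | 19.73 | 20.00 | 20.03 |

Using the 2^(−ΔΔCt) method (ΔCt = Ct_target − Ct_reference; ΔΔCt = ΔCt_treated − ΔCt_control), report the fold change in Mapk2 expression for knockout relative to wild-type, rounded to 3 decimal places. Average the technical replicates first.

Mean Ct: Mapk2 wild-type 27.260; Mapk2 knockout 25.630; Hprt wild-type 20.930; Hprt knockout 19.920
ΔCt(wild-type) = 27.260 − 20.930 = 6.330
ΔCt(knockout) = 25.630 − 19.920 = 5.710
ΔΔCt = 5.710 − 6.330 = -0.620
Fold change = 2^(−(-0.620)) = 2^0.620 = 1.5369

1.537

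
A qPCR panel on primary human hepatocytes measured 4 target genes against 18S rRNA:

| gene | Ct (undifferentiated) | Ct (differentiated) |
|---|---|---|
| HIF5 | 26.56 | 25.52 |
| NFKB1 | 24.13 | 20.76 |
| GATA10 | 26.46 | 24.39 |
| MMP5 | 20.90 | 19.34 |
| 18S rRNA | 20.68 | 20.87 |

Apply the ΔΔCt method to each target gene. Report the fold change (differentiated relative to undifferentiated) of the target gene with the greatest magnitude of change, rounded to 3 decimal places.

HIF5: ΔΔCt = (25.52−20.87) − (26.56−20.68) = 4.65 − 5.88 = -1.23; fold change = 2^1.23 = 2.346
NFKB1: ΔΔCt = (20.76−20.87) − (24.13−20.68) = -0.11 − 3.45 = -3.56; fold change = 2^3.56 = 11.794
GATA10: ΔΔCt = (24.39−20.87) − (26.46−20.68) = 3.52 − 5.78 = -2.26; fold change = 2^2.26 = 4.790
MMP5: ΔΔCt = (19.34−20.87) − (20.90−20.68) = -1.53 − 0.22 = -1.75; fold change = 2^1.75 = 3.364
NFKB1 has the largest |ΔΔCt| = 3.56.

11.794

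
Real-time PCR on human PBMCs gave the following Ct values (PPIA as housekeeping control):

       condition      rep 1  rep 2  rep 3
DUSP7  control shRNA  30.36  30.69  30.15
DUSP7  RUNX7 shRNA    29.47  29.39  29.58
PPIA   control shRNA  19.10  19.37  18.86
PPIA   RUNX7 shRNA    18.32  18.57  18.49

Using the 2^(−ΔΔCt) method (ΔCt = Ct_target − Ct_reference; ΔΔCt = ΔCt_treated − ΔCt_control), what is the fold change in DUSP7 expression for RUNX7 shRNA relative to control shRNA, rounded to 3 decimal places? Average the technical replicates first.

Mean Ct: DUSP7 control shRNA 30.400; DUSP7 RUNX7 shRNA 29.480; PPIA control shRNA 19.110; PPIA RUNX7 shRNA 18.460
ΔCt(control shRNA) = 30.400 − 19.110 = 11.290
ΔCt(RUNX7 shRNA) = 29.480 − 18.460 = 11.020
ΔΔCt = 11.020 − 11.290 = -0.270
Fold change = 2^(−(-0.270)) = 2^0.270 = 1.2058

1.206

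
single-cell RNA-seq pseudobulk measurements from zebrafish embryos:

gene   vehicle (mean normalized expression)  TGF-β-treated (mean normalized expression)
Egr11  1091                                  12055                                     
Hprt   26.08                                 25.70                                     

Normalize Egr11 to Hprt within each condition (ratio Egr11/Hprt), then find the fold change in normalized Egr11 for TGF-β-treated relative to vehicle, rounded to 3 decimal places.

Egr11/Hprt (vehicle) = 1091 / 26.08 = 41.833
Egr11/Hprt (TGF-β-treated) = 12055 / 25.70 = 469.07
Fold change = 469.07 / 41.833 = 11.2129

11.213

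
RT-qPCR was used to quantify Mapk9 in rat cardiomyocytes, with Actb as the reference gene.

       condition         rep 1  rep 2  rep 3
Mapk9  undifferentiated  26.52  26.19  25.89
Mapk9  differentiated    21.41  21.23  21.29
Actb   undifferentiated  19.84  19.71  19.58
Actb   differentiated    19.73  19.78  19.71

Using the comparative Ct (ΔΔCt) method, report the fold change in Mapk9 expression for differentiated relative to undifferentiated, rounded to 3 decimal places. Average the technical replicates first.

Mean Ct: Mapk9 undifferentiated 26.200; Mapk9 differentiated 21.310; Actb undifferentiated 19.710; Actb differentiated 19.740
ΔCt(undifferentiated) = 26.200 − 19.710 = 6.490
ΔCt(differentiated) = 21.310 − 19.740 = 1.570
ΔΔCt = 1.570 − 6.490 = -4.920
Fold change = 2^(−(-4.920)) = 2^4.920 = 30.2738

30.274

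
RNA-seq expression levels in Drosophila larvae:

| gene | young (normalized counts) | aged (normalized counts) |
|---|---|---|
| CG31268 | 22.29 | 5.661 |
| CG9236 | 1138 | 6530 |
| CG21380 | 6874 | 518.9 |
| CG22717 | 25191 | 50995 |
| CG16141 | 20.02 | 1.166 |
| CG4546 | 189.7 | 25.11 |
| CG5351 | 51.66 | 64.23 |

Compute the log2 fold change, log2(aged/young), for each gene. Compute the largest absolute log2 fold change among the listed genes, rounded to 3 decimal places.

4.102

log2(5.661/22.29) = -1.977  (CG31268)
log2(6530/1138) = 2.521  (CG9236)
log2(518.9/6874) = -3.728  (CG21380)
log2(50995/25191) = 1.017  (CG22717)
log2(1.166/20.02) = -4.102  (CG16141)
log2(25.11/189.7) = -2.917  (CG4546)
log2(64.23/51.66) = 0.314  (CG5351)
The largest magnitude belongs to CG16141.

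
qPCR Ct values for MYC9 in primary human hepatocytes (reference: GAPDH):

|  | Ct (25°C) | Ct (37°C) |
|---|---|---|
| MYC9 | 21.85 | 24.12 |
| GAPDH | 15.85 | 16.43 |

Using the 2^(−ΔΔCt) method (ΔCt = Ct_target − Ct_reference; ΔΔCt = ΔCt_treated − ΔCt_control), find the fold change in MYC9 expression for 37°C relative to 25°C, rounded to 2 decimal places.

ΔCt(25°C) = 21.850 − 15.850 = 6.000
ΔCt(37°C) = 24.120 − 16.430 = 7.690
ΔΔCt = 7.690 − 6.000 = 1.690
Fold change = 2^(−1.690) = 0.310

0.31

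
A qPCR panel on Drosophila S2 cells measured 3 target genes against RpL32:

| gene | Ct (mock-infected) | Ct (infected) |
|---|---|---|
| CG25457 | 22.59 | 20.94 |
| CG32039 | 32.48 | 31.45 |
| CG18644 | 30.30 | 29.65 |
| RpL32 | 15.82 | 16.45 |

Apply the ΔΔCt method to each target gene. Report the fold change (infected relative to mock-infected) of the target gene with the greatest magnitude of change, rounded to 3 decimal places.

4.857

CG25457: ΔΔCt = (20.94−16.45) − (22.59−15.82) = 4.49 − 6.77 = -2.28; fold change = 2^2.28 = 4.857
CG32039: ΔΔCt = (31.45−16.45) − (32.48−15.82) = 15.00 − 16.66 = -1.66; fold change = 2^1.66 = 3.160
CG18644: ΔΔCt = (29.65−16.45) − (30.30−15.82) = 13.20 − 14.48 = -1.28; fold change = 2^1.28 = 2.428
CG25457 has the largest |ΔΔCt| = 2.28.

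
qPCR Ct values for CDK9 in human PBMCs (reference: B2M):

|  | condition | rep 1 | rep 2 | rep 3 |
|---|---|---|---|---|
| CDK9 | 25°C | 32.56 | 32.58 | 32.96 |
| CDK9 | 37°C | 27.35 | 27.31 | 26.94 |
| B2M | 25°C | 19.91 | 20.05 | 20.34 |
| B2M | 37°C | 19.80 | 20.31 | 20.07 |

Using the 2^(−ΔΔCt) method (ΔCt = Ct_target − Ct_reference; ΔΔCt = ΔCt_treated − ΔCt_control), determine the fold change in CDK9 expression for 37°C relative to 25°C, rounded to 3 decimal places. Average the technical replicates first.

44.017

Mean Ct: CDK9 25°C 32.700; CDK9 37°C 27.200; B2M 25°C 20.100; B2M 37°C 20.060
ΔCt(25°C) = 32.700 − 20.100 = 12.600
ΔCt(37°C) = 27.200 − 20.060 = 7.140
ΔΔCt = 7.140 − 12.600 = -5.460
Fold change = 2^(−(-5.460)) = 2^5.460 = 44.0173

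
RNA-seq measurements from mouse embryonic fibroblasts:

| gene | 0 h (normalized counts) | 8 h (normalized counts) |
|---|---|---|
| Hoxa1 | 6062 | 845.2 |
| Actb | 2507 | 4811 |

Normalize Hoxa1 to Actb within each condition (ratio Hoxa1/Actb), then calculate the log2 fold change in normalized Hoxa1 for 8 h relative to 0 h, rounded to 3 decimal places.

Hoxa1/Actb (0 h) = 6062 / 2507 = 2.418
Hoxa1/Actb (8 h) = 845.2 / 4811 = 0.17568
Fold change = 0.17568 / 2.418 = 0.0727
log2(0.0727) = -3.7828

-3.783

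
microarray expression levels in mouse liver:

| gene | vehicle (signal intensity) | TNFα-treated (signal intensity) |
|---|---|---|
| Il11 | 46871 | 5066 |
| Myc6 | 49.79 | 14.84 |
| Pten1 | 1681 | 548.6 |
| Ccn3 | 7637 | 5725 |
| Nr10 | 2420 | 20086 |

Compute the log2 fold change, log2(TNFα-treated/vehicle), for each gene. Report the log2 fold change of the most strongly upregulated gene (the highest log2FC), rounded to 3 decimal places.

3.053

log2(5066/46871) = -3.210  (Il11)
log2(14.84/49.79) = -1.746  (Myc6)
log2(548.6/1681) = -1.615  (Pten1)
log2(5725/7637) = -0.416  (Ccn3)
log2(20086/2420) = 3.053  (Nr10)
Nr10 is most strongly upregulated.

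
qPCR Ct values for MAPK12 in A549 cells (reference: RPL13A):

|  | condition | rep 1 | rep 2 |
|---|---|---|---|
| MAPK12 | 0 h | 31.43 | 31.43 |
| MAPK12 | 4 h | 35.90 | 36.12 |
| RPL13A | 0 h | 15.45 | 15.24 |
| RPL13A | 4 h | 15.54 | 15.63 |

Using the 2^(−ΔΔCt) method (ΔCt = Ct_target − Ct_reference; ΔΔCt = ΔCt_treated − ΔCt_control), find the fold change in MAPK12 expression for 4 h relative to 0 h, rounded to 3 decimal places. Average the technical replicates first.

Mean Ct: MAPK12 0 h 31.430; MAPK12 4 h 36.010; RPL13A 0 h 15.345; RPL13A 4 h 15.585
ΔCt(0 h) = 31.430 − 15.345 = 16.085
ΔCt(4 h) = 36.010 − 15.585 = 20.425
ΔΔCt = 20.425 − 16.085 = 4.340
Fold change = 2^(−4.340) = 0.0494

0.049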